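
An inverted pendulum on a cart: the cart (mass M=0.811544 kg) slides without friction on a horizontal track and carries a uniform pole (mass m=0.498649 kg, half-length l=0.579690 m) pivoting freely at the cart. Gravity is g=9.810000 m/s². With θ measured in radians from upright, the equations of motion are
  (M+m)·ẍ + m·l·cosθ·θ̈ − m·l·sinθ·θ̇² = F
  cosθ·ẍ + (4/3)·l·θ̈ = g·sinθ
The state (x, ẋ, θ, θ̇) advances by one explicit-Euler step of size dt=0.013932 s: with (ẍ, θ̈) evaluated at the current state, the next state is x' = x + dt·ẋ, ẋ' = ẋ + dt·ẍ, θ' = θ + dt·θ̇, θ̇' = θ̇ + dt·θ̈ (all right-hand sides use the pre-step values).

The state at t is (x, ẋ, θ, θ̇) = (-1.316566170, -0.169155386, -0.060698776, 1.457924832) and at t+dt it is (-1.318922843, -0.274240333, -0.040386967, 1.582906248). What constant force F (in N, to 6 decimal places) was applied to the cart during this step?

ẍ = (ẋ'−ẋ)/dt = (-0.274240333−-0.169155386)/0.013932 = -7.542704
θ̈ = (θ̇'−θ̇)/dt = (1.582906248−1.457924832)/0.013932 = 8.970817
sinθ=-0.060662, cosθ=0.998158
F = (M+m)·ẍ + m·l·cosθ·θ̈ − m·l·sinθ·θ̇² = -9.882397 + 2.588345 − -0.037271 = -7.256781

F = -7.256781 N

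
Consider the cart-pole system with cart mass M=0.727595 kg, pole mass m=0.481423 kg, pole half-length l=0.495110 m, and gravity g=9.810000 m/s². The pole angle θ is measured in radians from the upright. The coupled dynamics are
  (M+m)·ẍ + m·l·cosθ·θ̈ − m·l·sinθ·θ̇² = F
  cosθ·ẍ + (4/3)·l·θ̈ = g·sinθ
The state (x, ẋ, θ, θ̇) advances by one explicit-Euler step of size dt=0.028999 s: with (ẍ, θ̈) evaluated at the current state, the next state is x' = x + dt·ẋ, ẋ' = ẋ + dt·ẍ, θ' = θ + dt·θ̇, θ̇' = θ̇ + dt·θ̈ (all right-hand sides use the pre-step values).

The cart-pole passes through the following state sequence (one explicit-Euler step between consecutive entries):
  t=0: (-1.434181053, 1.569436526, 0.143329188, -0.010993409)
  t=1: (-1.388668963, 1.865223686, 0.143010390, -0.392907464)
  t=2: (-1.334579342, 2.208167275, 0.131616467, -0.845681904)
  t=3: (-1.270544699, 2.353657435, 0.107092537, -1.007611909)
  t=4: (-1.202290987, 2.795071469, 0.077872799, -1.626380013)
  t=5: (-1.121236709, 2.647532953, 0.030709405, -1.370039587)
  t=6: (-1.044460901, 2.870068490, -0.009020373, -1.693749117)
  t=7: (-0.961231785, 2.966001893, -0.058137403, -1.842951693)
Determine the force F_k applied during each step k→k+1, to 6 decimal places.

F_0 = 9.224915 N
F_1 = 10.609073 N
F_2 = 4.723890 N
F_3 = 13.320612 N
F_4 = -4.099576 N
F_5 = 6.604674 N
F_6 = 2.779475 N

step 0→1:
  ẍ = (ẋ'−ẋ)/dt = (1.865223686−1.569436526)/0.028999 = 10.199909
  θ̈ = (θ̇'−θ̇)/dt = (-0.392907464−-0.010993409)/0.028999 = -13.169904
  sinθ=0.142839, cosθ=0.989746
  F = (M+m)·ẍ + m·l·cosθ·θ̈ − m·l·sinθ·θ̇² = 12.331874 + -3.106954 − 0.000004 = 9.224915
step 1→2:
  ẍ = (ẋ'−ẋ)/dt = (2.208167275−1.865223686)/0.028999 = 11.826049
  θ̈ = (θ̇'−θ̇)/dt = (-0.845681904−-0.392907464)/0.028999 = -15.613450
  sinθ=0.142523, cosθ=0.989791
  F = (M+m)·ẍ + m·l·cosθ·θ̈ − m·l·sinθ·θ̇² = 14.297906 + -3.683588 − 0.005244 = 10.609073
step 2→3:
  ẍ = (ẋ'−ẋ)/dt = (2.353657435−2.208167275)/0.028999 = 5.017075
  θ̈ = (θ̇'−θ̇)/dt = (-1.007611909−-0.845681904)/0.028999 = -5.583986
  sinθ=0.131237, cosθ=0.991351
  F = (M+m)·ẍ + m·l·cosθ·θ̈ − m·l·sinθ·θ̇² = 6.065734 + -1.319472 − 0.022372 = 4.723890
step 3→4:
  ẍ = (ẋ'−ẋ)/dt = (2.795071469−2.353657435)/0.028999 = 15.221698
  θ̈ = (θ̇'−θ̇)/dt = (-1.626380013−-1.007611909)/0.028999 = -21.337567
  sinθ=0.106888, cosθ=0.994271
  F = (M+m)·ẍ + m·l·cosθ·θ̈ − m·l·sinθ·θ̇² = 18.403307 + -5.056829 − 0.025867 = 13.320612
step 4→5:
  ẍ = (ẋ'−ẋ)/dt = (2.647532953−2.795071469)/0.028999 = -5.087710
  θ̈ = (θ̇'−θ̇)/dt = (-1.370039587−-1.626380013)/0.028999 = 8.839630
  sinθ=0.077794, cosθ=0.996969
  F = (M+m)·ẍ + m·l·cosθ·θ̈ − m·l·sinθ·θ̇² = -6.151134 + 2.100605 − 0.049048 = -4.099576
step 5→6:
  ẍ = (ẋ'−ẋ)/dt = (2.870068490−2.647532953)/0.028999 = 7.673904
  θ̈ = (θ̇'−θ̇)/dt = (-1.693749117−-1.370039587)/0.028999 = -11.162783
  sinθ=0.030705, cosθ=0.999529
  F = (M+m)·ẍ + m·l·cosθ·θ̈ − m·l·sinθ·θ̇² = 9.277888 + -2.659477 − 0.013737 = 6.604674
step 6→7:
  ẍ = (ẋ'−ẋ)/dt = (2.966001893−2.870068490)/0.028999 = 3.308162
  θ̈ = (θ̇'−θ̇)/dt = (-1.842951693−-1.693749117)/0.028999 = -5.145094
  sinθ=-0.009020, cosθ=0.999959
  F = (M+m)·ẍ + m·l·cosθ·θ̈ − m·l·sinθ·θ̇² = 3.999628 + -1.226321 − -0.006168 = 2.779475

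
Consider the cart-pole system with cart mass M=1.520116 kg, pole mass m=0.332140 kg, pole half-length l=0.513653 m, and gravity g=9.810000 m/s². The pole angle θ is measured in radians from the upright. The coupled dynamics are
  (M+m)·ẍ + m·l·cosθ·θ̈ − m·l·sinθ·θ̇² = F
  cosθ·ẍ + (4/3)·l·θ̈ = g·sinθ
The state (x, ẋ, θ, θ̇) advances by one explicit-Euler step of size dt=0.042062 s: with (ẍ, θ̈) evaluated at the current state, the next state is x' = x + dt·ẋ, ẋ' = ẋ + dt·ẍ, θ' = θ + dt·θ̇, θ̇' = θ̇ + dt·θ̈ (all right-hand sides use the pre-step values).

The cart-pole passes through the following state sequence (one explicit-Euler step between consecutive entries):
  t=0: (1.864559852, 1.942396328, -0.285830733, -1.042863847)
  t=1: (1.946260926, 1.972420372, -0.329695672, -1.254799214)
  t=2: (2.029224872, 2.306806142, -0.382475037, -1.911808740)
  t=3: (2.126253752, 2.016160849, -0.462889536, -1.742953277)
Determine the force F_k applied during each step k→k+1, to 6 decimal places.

F_0 = 0.549724 N
F_1 = 12.290765 N
F_2 = -11.930831 N

step 0→1:
  ẍ = (ẋ'−ẋ)/dt = (1.972420372−1.942396328)/0.042062 = 0.713804
  θ̈ = (θ̇'−θ̇)/dt = (-1.254799214−-1.042863847)/0.042062 = -5.038642
  sinθ=-0.281955, cosθ=0.959428
  F = (M+m)·ẍ + m·l·cosθ·θ̈ − m·l·sinθ·θ̇² = 1.322149 + -0.824740 − -0.052315 = 0.549724
step 1→2:
  ẍ = (ẋ'−ẋ)/dt = (2.306806142−1.972420372)/0.042062 = 7.949830
  θ̈ = (θ̇'−θ̇)/dt = (-1.911808740−-1.254799214)/0.042062 = -15.620026
  sinθ=-0.323755, cosθ=0.946141
  F = (M+m)·ẍ + m·l·cosθ·θ̈ − m·l·sinθ·θ̇² = 14.725121 + -2.521324 − -0.086967 = 12.290765
step 2→3:
  ẍ = (ẋ'−ẋ)/dt = (2.016160849−2.306806142)/0.042062 = -6.909926
  θ̈ = (θ̇'−θ̇)/dt = (-1.742953277−-1.911808740)/0.042062 = 4.014442
  sinθ=-0.373218, cosθ=0.927744
  F = (M+m)·ẍ + m·l·cosθ·θ̈ − m·l·sinθ·θ̇² = -12.798951 + 0.635396 − -0.232725 = -11.930831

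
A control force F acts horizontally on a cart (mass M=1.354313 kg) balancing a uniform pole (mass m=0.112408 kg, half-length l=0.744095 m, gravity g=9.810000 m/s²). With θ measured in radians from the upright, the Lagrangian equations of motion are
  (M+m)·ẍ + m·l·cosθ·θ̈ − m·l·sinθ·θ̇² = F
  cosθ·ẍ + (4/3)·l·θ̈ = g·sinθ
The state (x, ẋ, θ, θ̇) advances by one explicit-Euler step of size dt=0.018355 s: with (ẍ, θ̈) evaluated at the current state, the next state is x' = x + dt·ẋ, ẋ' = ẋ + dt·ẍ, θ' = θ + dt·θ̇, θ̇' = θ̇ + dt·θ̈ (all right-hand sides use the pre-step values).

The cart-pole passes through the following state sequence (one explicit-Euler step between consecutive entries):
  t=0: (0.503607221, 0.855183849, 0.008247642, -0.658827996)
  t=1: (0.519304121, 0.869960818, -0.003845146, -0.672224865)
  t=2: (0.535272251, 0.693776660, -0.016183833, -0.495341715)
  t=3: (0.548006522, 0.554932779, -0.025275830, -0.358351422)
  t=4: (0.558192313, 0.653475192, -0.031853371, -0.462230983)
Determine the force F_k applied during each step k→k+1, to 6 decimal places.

F_0 = 1.119460 N
F_1 = -13.272435 N
F_2 = -10.470306 N
F_3 = 7.401431 N

step 0→1:
  ẍ = (ẋ'−ẋ)/dt = (0.869960818−0.855183849)/0.018355 = 0.805065
  θ̈ = (θ̇'−θ̇)/dt = (-0.672224865−-0.658827996)/0.018355 = -0.729876
  sinθ=0.008248, cosθ=0.999966
  F = (M+m)·ẍ + m·l·cosθ·θ̈ − m·l·sinθ·θ̇² = 1.180806 + -0.061046 − 0.000299 = 1.119460
step 1→2:
  ẍ = (ẋ'−ẋ)/dt = (0.693776660−0.869960818)/0.018355 = -9.598701
  θ̈ = (θ̇'−θ̇)/dt = (-0.495341715−-0.672224865)/0.018355 = 9.636783
  sinθ=-0.003845, cosθ=0.999993
  F = (M+m)·ẍ + m·l·cosθ·θ̈ − m·l·sinθ·θ̇² = -14.078616 + 0.806036 − -0.000145 = -13.272435
step 2→3:
  ẍ = (ẋ'−ẋ)/dt = (0.554932779−0.693776660)/0.018355 = -7.564363
  θ̈ = (θ̇'−θ̇)/dt = (-0.358351422−-0.495341715)/0.018355 = 7.463377
  sinθ=-0.016183, cosθ=0.999869
  F = (M+m)·ẍ + m·l·cosθ·θ̈ − m·l·sinθ·θ̇² = -11.094810 + 0.624172 − -0.000332 = -10.470306
step 3→4:
  ẍ = (ẋ'−ẋ)/dt = (0.653475192−0.554932779)/0.018355 = 5.368696
  θ̈ = (θ̇'−θ̇)/dt = (-0.462230983−-0.358351422)/0.018355 = -5.659469
  sinθ=-0.025273, cosθ=0.999681
  F = (M+m)·ẍ + m·l·cosθ·θ̈ − m·l·sinθ·θ̇² = 7.874379 + -0.473219 − -0.000271 = 7.401431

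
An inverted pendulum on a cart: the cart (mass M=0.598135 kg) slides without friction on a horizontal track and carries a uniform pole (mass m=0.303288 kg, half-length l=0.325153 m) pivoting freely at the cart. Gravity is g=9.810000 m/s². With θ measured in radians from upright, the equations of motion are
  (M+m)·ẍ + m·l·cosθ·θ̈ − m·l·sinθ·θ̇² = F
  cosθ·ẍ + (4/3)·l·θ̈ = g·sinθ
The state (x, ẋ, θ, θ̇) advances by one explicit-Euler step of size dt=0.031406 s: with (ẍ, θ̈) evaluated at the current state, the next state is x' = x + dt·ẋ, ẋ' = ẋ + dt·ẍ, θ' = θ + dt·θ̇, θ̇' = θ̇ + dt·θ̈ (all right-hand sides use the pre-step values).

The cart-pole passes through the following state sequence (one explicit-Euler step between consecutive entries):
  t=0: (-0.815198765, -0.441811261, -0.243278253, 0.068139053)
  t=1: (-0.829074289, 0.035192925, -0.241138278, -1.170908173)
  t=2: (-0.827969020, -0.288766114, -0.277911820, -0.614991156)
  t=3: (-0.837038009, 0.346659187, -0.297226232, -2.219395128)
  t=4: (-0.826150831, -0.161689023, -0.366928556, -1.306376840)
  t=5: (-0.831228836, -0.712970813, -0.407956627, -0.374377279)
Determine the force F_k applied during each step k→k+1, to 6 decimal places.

step 0→1:
  ẍ = (ẋ'−ẋ)/dt = (0.035192925−-0.441811261)/0.031406 = 15.188314
  θ̈ = (θ̇'−θ̇)/dt = (-1.170908173−0.068139053)/0.031406 = -39.452564
  sinθ=-0.240886, cosθ=0.970554
  F = (M+m)·ẍ + m·l·cosθ·θ̈ − m·l·sinθ·θ̇² = 13.691095 + -3.776050 − -0.000110 = 9.915156
step 1→2:
  ẍ = (ẋ'−ẋ)/dt = (-0.288766114−0.035192925)/0.031406 = -10.315196
  θ̈ = (θ̇'−θ̇)/dt = (-0.614991156−-1.170908173)/0.031406 = 17.700981
  sinθ=-0.238808, cosθ=0.971067
  F = (M+m)·ẍ + m·l·cosθ·θ̈ − m·l·sinθ·θ̇² = -9.298355 + 1.695077 − -0.032288 = -7.570990
step 2→3:
  ẍ = (ẋ'−ẋ)/dt = (0.346659187−-0.288766114)/0.031406 = 20.232608
  θ̈ = (θ̇'−θ̇)/dt = (-2.219395128−-0.614991156)/0.031406 = -51.085906
  sinθ=-0.274348, cosθ=0.961630
  F = (M+m)·ẍ + m·l·cosθ·θ̈ − m·l·sinθ·θ̇² = 18.238139 + -4.844537 − -0.010233 = 13.403834
step 3→4:
  ẍ = (ẋ'−ẋ)/dt = (-0.161689023−0.346659187)/0.031406 = -16.186341
  θ̈ = (θ̇'−θ̇)/dt = (-1.306376840−-2.219395128)/0.031406 = 29.071461
  sinθ=-0.292869, cosθ=0.956153
  F = (M+m)·ẍ + m·l·cosθ·θ̈ − m·l·sinθ·θ̇² = -14.590740 + 2.741177 − -0.142261 = -11.707302
step 4→5:
  ẍ = (ẋ'−ẋ)/dt = (-0.712970813−-0.161689023)/0.031406 = -17.553391
  θ̈ = (θ̇'−θ̇)/dt = (-0.374377279−-1.306376840)/0.031406 = 29.675844
  sinθ=-0.358750, cosθ=0.933434
  F = (M+m)·ẍ + m·l·cosθ·θ̈ − m·l·sinθ·θ̇² = -15.823030 + 2.731678 − -0.060377 = -13.030975

F_0 = 9.915156 N
F_1 = -7.570990 N
F_2 = 13.403834 N
F_3 = -11.707302 N
F_4 = -13.030975 N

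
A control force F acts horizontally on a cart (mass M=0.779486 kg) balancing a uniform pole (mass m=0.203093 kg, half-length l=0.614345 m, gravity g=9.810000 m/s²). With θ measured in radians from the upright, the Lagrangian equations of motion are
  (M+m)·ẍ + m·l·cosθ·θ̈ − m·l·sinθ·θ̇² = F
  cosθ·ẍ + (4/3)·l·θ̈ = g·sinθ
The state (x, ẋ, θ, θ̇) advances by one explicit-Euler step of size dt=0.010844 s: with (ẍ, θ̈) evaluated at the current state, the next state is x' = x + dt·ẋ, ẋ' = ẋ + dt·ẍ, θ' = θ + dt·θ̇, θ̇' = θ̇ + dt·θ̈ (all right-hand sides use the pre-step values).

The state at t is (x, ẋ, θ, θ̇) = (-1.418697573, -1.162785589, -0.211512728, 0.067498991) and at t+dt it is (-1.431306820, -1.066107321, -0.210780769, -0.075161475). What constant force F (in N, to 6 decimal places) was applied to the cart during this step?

F = 7.155328 N

ẍ = (ẋ'−ẋ)/dt = (-1.066107321−-1.162785589)/0.010844 = 8.915370
θ̈ = (θ̇'−θ̇)/dt = (-0.075161475−0.067498991)/0.010844 = -13.155705
sinθ=-0.209939, cosθ=0.977714
F = (M+m)·ẍ + m·l·cosθ·θ̈ − m·l·sinθ·θ̇² = 8.760055 + -1.604846 − -0.000119 = 7.155328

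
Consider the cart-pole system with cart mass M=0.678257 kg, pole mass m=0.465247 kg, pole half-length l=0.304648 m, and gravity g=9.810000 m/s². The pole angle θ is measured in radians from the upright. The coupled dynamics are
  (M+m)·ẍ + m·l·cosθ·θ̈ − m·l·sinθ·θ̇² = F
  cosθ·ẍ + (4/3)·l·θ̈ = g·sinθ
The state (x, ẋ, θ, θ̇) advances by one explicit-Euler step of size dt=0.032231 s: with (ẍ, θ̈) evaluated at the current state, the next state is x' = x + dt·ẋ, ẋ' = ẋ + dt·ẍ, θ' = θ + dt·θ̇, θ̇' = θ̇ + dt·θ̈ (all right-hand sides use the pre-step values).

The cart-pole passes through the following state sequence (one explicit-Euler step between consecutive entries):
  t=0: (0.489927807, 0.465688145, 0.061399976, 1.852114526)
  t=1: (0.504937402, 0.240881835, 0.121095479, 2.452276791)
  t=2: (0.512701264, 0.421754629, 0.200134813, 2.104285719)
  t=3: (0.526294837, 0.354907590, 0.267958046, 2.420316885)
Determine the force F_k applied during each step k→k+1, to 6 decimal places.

step 0→1:
  ẍ = (ẋ'−ẋ)/dt = (0.240881835−0.465688145)/0.032231 = -6.974848
  θ̈ = (θ̇'−θ̇)/dt = (2.452276791−1.852114526)/0.032231 = 18.620653
  sinθ=0.061361, cosθ=0.998116
  F = (M+m)·ẍ + m·l·cosθ·θ̈ − m·l·sinθ·θ̇² = -7.975766 + 2.634254 − 0.029834 = -5.371346
step 1→2:
  ẍ = (ẋ'−ẋ)/dt = (0.421754629−0.240881835)/0.032231 = 5.611765
  θ̈ = (θ̇'−θ̇)/dt = (2.104285719−2.452276791)/0.032231 = -10.796782
  sinθ=0.120800, cosθ=0.992677
  F = (M+m)·ẍ + m·l·cosθ·θ̈ − m·l·sinθ·θ̇² = 6.417076 + -1.519092 − 0.102964 = 4.795019
step 2→3:
  ẍ = (ẋ'−ẋ)/dt = (0.354907590−0.421754629)/0.032231 = -2.073998
  θ̈ = (θ̇'−θ̇)/dt = (2.420316885−2.104285719)/0.032231 = 9.805193
  sinθ=0.198801, cosθ=0.980040
  F = (M+m)·ẍ + m·l·cosθ·θ̈ − m·l·sinθ·θ̇² = -2.371625 + 1.362015 − 0.124770 = -1.134381

F_0 = -5.371346 N
F_1 = 4.795019 N
F_2 = -1.134381 N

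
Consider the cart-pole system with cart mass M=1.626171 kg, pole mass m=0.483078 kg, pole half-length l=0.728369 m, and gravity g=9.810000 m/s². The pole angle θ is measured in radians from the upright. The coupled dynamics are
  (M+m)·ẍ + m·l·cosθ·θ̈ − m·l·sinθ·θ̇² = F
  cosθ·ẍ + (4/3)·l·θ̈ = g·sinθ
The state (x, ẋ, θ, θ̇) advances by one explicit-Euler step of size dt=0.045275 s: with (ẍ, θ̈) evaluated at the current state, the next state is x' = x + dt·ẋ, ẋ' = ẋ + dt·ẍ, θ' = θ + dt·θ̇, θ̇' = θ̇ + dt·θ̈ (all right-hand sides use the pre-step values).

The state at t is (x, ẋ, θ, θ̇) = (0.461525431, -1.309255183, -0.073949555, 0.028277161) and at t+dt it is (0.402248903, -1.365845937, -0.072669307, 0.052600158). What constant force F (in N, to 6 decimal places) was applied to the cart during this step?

F = -2.447889 N

ẍ = (ẋ'−ẋ)/dt = (-1.365845937−-1.309255183)/0.045275 = -1.249934
θ̈ = (θ̇'−θ̇)/dt = (0.052600158−0.028277161)/0.045275 = 0.537228
sinθ=-0.073882, cosθ=0.997267
F = (M+m)·ẍ + m·l·cosθ·θ̈ − m·l·sinθ·θ̇² = -2.636422 + 0.188512 − -0.000021 = -2.447889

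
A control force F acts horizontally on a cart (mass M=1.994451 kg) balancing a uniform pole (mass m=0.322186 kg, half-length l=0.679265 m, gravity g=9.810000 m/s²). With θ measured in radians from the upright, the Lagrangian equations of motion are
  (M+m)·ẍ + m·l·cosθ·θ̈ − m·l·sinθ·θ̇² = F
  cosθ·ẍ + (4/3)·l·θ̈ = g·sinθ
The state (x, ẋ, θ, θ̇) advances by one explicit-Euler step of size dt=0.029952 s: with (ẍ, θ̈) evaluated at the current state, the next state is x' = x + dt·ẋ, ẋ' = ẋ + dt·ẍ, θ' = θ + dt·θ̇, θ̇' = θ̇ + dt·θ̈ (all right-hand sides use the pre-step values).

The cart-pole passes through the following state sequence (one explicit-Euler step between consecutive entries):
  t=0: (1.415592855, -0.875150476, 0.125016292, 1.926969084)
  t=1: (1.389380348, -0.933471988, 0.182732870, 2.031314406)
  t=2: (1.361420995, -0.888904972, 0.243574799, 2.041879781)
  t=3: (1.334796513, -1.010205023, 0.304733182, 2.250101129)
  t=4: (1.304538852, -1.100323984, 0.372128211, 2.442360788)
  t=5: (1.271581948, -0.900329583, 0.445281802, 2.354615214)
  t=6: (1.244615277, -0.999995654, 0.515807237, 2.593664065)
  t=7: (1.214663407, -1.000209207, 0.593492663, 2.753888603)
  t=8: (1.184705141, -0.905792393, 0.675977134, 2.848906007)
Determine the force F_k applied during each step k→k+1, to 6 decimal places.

F_0 = -3.855737 N
F_1 = 3.358852 N
F_2 = -8.125510 N
F_3 = -5.962643 N
F_4 = 14.396651 N
F_5 = -6.654939 N
F_6 = 0.275722 N
F_7 = 6.949982 N

step 0→1:
  ẍ = (ẋ'−ẋ)/dt = (-0.933471988−-0.875150476)/0.029952 = -1.947166
  θ̈ = (θ̇'−θ̇)/dt = (2.031314406−1.926969084)/0.029952 = 3.483751
  sinθ=0.124691, cosθ=0.992196
  F = (M+m)·ẍ + m·l·cosθ·θ̈ − m·l·sinθ·θ̇² = -4.510877 + 0.756468 − 0.101328 = -3.855737
step 1→2:
  ẍ = (ẋ'−ẋ)/dt = (-0.888904972−-0.933471988)/0.029952 = 1.487948
  θ̈ = (θ̇'−θ̇)/dt = (2.041879781−2.031314406)/0.029952 = 0.352744
  sinθ=0.181718, cosθ=0.983351
  F = (M+m)·ẍ + m·l·cosθ·θ̈ − m·l·sinθ·θ̇² = 3.447035 + 0.075913 − 0.164096 = 3.358852
step 2→3:
  ẍ = (ẋ'−ẋ)/dt = (-1.010205023−-0.888904972)/0.029952 = -4.049815
  θ̈ = (θ̇'−θ̇)/dt = (2.250101129−2.041879781)/0.029952 = 6.951835
  sinθ=0.241173, cosθ=0.970482
  F = (M+m)·ẍ + m·l·cosθ·θ̈ − m·l·sinθ·θ̇² = -9.381951 + 1.476498 − 0.220057 = -8.125510
step 3→4:
  ẍ = (ẋ'−ẋ)/dt = (-1.100323984−-1.010205023)/0.029952 = -3.008779
  θ̈ = (θ̇'−θ̇)/dt = (2.442360788−2.250101129)/0.029952 = 6.418926
  sinθ=0.300039, cosθ=0.953927
  F = (M+m)·ẍ + m·l·cosθ·θ̈ − m·l·sinθ·θ̇² = -6.970250 + 1.340057 − 0.332451 = -5.962643
step 4→5:
  ẍ = (ẋ'−ẋ)/dt = (-0.900329583−-1.100323984)/0.029952 = 6.677163
  θ̈ = (θ̇'−θ̇)/dt = (2.354615214−2.442360788)/0.029952 = -2.929540
  sinθ=0.363599, cosθ=0.931556
  F = (M+m)·ẍ + m·l·cosθ·θ̈ − m·l·sinθ·θ̇² = 15.468564 + -0.597247 − 0.474666 = 14.396651
step 5→6:
  ẍ = (ẋ'−ẋ)/dt = (-0.999995654−-0.900329583)/0.029952 = -3.327526
  θ̈ = (θ̇'−θ̇)/dt = (2.593664065−2.354615214)/0.029952 = 7.981065
  sinθ=0.430712, cosθ=0.902489
  F = (M+m)·ẍ + m·l·cosθ·θ̈ − m·l·sinθ·θ̇² = -7.708671 + 1.576336 − 0.522604 = -6.654939
step 6→7:
  ẍ = (ẋ'−ẋ)/dt = (-1.000209207−-0.999995654)/0.029952 = -0.007130
  θ̈ = (θ̇'−θ̇)/dt = (2.753888603−2.593664065)/0.029952 = 5.349377
  sinθ=0.493237, cosθ=0.869895
  F = (M+m)·ẍ + m·l·cosθ·θ̈ − m·l·sinθ·θ̇² = -0.016517 + 1.018394 − 0.726155 = 0.275722
step 7→8:
  ẍ = (ẋ'−ẋ)/dt = (-0.905792393−-1.000209207)/0.029952 = 3.152271
  θ̈ = (θ̇'−θ̇)/dt = (2.848906007−2.753888603)/0.029952 = 3.172323
  sinθ=0.559260, cosθ=0.828992
  F = (M+m)·ẍ + m·l·cosθ·θ̈ − m·l·sinθ·θ̇² = 7.302667 + 0.575538 − 0.928223 = 6.949982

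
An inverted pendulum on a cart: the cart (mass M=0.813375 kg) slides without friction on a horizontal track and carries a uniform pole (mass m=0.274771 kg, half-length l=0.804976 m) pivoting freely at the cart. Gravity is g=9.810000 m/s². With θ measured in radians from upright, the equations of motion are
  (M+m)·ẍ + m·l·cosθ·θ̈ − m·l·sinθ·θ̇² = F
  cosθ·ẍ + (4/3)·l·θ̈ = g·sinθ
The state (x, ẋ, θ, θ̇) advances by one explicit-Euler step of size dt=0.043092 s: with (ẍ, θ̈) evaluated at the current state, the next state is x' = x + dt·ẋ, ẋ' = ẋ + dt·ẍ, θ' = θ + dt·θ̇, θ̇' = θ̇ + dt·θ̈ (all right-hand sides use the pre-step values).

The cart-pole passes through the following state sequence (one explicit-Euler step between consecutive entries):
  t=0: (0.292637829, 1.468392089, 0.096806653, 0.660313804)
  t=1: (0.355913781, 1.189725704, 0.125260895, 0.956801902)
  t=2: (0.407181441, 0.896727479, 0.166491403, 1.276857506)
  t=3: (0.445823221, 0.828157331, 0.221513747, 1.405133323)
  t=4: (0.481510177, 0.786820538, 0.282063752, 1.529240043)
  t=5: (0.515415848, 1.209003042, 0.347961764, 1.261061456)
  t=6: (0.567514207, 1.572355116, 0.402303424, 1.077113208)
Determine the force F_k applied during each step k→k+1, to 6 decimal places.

F_0 = -5.531421 N
F_1 = -5.794078 N
F_2 = -1.141960 N
F_3 = -0.518317 N
F_4 = 9.194731 N
F_5 = 8.167726 N

step 0→1:
  ẍ = (ẋ'−ẋ)/dt = (1.189725704−1.468392089)/0.043092 = -6.466778
  θ̈ = (θ̇'−θ̇)/dt = (0.956801902−0.660313804)/0.043092 = 6.880351
  sinθ=0.096656, cosθ=0.995318
  F = (M+m)·ẍ + m·l·cosθ·θ̈ − m·l·sinθ·θ̇² = -7.036798 + 1.514699 − 0.009321 = -5.531421
step 1→2:
  ẍ = (ẋ'−ẋ)/dt = (0.896727479−1.189725704)/0.043092 = -6.799365
  θ̈ = (θ̇'−θ̇)/dt = (1.276857506−0.956801902)/0.043092 = 7.427263
  sinθ=0.124934, cosθ=0.992165
  F = (M+m)·ẍ + m·l·cosθ·θ̈ − m·l·sinθ·θ̇² = -7.398702 + 1.629921 − 0.025297 = -5.794078
step 2→3:
  ẍ = (ẋ'−ẋ)/dt = (0.828157331−0.896727479)/0.043092 = -1.591250
  θ̈ = (θ̇'−θ̇)/dt = (1.405133323−1.276857506)/0.043092 = 2.976790
  sinθ=0.165723, cosθ=0.986172
  F = (M+m)·ẍ + m·l·cosθ·θ̈ − m·l·sinθ·θ̇² = -1.731512 + 0.649314 − 0.059762 = -1.141960
step 3→4:
  ẍ = (ẋ'−ẋ)/dt = (0.786820538−0.828157331)/0.043092 = -0.959268
  θ̈ = (θ̇'−θ̇)/dt = (1.529240043−1.405133323)/0.043092 = 2.880041
  sinθ=0.219707, cosθ=0.975566
  F = (M+m)·ẍ + m·l·cosθ·θ̈ − m·l·sinθ·θ̇² = -1.043824 + 0.621454 − 0.095947 = -0.518317
step 4→5:
  ẍ = (ẋ'−ẋ)/dt = (1.209003042−0.786820538)/0.043092 = 9.797236
  θ̈ = (θ̇'−θ̇)/dt = (1.261061456−1.529240043)/0.043092 = -6.223396
  sinθ=0.278338, cosθ=0.960483
  F = (M+m)·ẍ + m·l·cosθ·θ̈ − m·l·sinθ·θ̇² = 10.660823 + -1.322120 − 0.143972 = 9.194731
step 5→6:
  ẍ = (ẋ'−ẋ)/dt = (1.572355116−1.209003042)/0.043092 = 8.432008
  θ̈ = (θ̇'−θ̇)/dt = (1.077113208−1.261061456)/0.043092 = -4.268733
  sinθ=0.340982, cosθ=0.940070
  F = (M+m)·ẍ + m·l·cosθ·θ̈ − m·l·sinθ·θ̇² = 9.175255 + -0.887591 − 0.119938 = 8.167726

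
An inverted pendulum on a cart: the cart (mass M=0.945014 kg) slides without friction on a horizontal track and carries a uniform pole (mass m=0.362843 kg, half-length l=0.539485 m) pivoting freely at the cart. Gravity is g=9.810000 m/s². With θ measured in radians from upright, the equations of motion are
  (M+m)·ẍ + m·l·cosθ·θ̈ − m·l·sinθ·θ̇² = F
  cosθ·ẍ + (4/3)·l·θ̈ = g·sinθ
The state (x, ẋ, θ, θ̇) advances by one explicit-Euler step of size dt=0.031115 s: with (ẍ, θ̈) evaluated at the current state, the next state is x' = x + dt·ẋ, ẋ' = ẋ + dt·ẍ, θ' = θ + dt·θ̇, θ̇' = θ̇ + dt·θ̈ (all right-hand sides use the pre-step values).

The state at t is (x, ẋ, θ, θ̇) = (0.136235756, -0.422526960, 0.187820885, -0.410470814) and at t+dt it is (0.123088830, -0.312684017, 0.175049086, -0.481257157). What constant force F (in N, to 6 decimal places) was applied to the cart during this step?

ẍ = (ẋ'−ẋ)/dt = (-0.312684017−-0.422526960)/0.031115 = 3.530225
θ̈ = (θ̇'−θ̇)/dt = (-0.481257157−-0.410470814)/0.031115 = -2.274991
sinθ=0.186719, cosθ=0.982413
F = (M+m)·ẍ + m·l·cosθ·θ̈ − m·l·sinθ·θ̇² = 4.617029 + -0.437494 − 0.006158 = 4.173377

F = 4.173377 N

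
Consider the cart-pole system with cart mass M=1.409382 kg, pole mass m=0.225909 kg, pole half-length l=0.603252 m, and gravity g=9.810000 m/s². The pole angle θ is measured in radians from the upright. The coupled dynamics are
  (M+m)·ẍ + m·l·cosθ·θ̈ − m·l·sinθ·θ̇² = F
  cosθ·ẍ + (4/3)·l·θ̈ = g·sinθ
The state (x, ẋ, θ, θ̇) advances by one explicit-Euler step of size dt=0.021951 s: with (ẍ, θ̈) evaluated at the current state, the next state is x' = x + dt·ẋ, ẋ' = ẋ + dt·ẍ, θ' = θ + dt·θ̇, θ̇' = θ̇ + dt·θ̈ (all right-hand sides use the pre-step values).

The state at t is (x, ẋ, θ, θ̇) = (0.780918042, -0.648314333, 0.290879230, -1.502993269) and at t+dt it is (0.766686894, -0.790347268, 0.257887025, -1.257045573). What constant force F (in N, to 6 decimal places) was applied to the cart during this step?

ẍ = (ẋ'−ẋ)/dt = (-0.790347268−-0.648314333)/0.021951 = -6.470454
θ̈ = (θ̇'−θ̇)/dt = (-1.257045573−-1.502993269)/0.021951 = 11.204396
sinθ=0.286795, cosθ=0.957992
F = (M+m)·ẍ + m·l·cosθ·θ̈ − m·l·sinθ·θ̇² = -10.581075 + 1.462792 − 0.088291 = -9.206574

F = -9.206574 N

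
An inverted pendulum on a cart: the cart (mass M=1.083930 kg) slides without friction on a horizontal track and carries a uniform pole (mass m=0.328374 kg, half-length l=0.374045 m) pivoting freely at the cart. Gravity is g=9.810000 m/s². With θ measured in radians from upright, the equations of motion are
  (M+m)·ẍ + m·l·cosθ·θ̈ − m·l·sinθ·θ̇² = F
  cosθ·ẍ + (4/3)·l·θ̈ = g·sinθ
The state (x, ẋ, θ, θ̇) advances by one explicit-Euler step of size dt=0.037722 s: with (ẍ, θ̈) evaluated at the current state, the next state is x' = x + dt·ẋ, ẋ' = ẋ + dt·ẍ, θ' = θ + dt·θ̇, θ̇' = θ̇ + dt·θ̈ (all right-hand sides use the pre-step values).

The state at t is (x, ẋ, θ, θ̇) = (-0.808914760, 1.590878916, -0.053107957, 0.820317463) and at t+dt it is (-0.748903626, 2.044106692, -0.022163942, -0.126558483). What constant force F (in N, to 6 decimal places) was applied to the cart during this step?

ẍ = (ẋ'−ẋ)/dt = (2.044106692−1.590878916)/0.037722 = 12.014946
θ̈ = (θ̇'−θ̇)/dt = (-0.126558483−0.820317463)/0.037722 = -25.101425
sinθ=-0.053083, cosθ=0.998590
F = (M+m)·ẍ + m·l·cosθ·θ̈ − m·l·sinθ·θ̇² = 16.968756 + -3.078777 − -0.004387 = 13.894366

F = 13.894366 N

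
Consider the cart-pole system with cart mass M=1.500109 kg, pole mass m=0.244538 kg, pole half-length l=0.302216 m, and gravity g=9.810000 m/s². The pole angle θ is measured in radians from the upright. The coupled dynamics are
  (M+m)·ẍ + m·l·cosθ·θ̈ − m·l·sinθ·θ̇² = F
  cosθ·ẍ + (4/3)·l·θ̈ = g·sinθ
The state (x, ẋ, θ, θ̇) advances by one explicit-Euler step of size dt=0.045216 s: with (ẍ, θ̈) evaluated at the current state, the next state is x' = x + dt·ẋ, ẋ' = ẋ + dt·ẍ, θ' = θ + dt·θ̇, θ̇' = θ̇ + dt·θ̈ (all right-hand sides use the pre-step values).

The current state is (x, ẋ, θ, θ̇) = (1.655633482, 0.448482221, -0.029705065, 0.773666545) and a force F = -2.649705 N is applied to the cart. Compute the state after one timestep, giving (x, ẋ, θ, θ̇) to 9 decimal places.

(1.675912054, 0.373259394, 0.005277041, 0.927568061)

sinθ=-0.029700697, cosθ=0.999558837
temp = (F + m·l·θ̇²·sinθ)/(M+m) = (-2.649705 + -0.001313827)/1.744647 = -1.519515883
θ̈ = (g·sinθ − cosθ·temp)/(l·(4/3 − m·cos²θ/(M+m))) = 3.403695945
ẍ = temp − m·l·θ̈·cosθ/(M+m) = -1.663632932
Euler: x'=1.655633482+0.045216·0.448482221=1.675912054, ẋ'=0.448482221+0.045216·-1.663632932=0.373259394
       θ'=-0.029705065+0.045216·0.773666545=0.005277041, θ̇'=0.773666545+0.045216·3.403695945=0.927568061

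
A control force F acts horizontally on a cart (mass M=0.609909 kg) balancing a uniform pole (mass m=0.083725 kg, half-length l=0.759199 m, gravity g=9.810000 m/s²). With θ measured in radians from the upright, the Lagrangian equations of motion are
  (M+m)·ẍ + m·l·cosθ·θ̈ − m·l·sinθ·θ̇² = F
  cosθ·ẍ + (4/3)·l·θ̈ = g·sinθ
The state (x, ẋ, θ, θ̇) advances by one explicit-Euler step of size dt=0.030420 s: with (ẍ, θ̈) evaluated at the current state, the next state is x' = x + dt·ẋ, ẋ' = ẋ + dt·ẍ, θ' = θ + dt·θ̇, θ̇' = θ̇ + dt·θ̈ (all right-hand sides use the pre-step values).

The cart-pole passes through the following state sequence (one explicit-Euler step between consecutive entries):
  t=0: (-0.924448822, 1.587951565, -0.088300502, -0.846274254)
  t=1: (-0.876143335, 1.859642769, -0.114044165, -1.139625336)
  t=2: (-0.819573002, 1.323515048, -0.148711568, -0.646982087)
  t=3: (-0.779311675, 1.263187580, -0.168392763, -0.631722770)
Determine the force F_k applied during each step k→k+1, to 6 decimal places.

step 0→1:
  ẍ = (ẋ'−ẋ)/dt = (1.859642769−1.587951565)/0.030420 = 8.931335
  θ̈ = (θ̇'−θ̇)/dt = (-1.139625336−-0.846274254)/0.030420 = -9.643362
  sinθ=-0.088186, cosθ=0.996104
  F = (M+m)·ẍ + m·l·cosθ·θ̈ − m·l·sinθ·θ̇² = 6.195077 + -0.610582 − -0.004015 = 5.588510
step 1→2:
  ẍ = (ẋ'−ẋ)/dt = (1.323515048−1.859642769)/0.030420 = -17.624185
  θ̈ = (θ̇'−θ̇)/dt = (-0.646982087−-1.139625336)/0.030420 = 16.194716
  sinθ=-0.113797, cosθ=0.993504
  F = (M+m)·ẍ + m·l·cosθ·θ̈ − m·l·sinθ·θ̇² = -12.224734 + 1.022713 − -0.009394 = -11.192627
step 2→3:
  ẍ = (ẋ'−ẋ)/dt = (1.263187580−1.323515048)/0.030420 = -1.983151
  θ̈ = (θ̇'−θ̇)/dt = (-0.631722770−-0.646982087)/0.030420 = 0.501621
  sinθ=-0.148164, cosθ=0.988963
  F = (M+m)·ẍ + m·l·cosθ·θ̈ − m·l·sinθ·θ̇² = -1.375581 + 0.031533 − -0.003942 = -1.340106

F_0 = 5.588510 N
F_1 = -11.192627 N
F_2 = -1.340106 N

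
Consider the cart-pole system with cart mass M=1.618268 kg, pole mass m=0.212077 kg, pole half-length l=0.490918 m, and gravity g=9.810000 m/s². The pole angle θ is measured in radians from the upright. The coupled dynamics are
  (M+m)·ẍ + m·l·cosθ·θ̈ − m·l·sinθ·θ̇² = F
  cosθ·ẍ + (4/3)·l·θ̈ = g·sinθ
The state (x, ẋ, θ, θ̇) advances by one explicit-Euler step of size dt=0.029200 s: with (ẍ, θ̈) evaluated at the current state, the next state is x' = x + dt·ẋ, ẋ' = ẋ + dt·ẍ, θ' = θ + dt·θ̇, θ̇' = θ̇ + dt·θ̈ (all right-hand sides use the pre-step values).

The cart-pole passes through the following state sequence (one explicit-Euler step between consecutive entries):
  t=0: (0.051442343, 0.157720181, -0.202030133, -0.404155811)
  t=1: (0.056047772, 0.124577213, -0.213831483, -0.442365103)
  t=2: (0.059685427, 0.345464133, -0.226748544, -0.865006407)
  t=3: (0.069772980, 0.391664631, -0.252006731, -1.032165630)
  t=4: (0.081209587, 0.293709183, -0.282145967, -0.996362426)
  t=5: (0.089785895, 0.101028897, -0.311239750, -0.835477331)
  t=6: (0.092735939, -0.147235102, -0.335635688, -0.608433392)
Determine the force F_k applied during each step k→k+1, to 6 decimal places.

F_0 = -2.207554 N
F_1 = 12.377584 N
F_2 = 2.332752 N
F_3 = -5.988865 N
F_4 = -11.498058 N
F_5 = -14.769059 N

step 0→1:
  ẍ = (ẋ'−ẋ)/dt = (0.124577213−0.157720181)/0.029200 = -1.135033
  θ̈ = (θ̇'−θ̇)/dt = (-0.442365103−-0.404155811)/0.029200 = -1.308537
  sinθ=-0.200659, cosθ=0.979661
  F = (M+m)·ẍ + m·l·cosθ·θ̈ − m·l·sinθ·θ̇² = -2.077502 + -0.133464 − -0.003412 = -2.207554
step 1→2:
  ẍ = (ẋ'−ẋ)/dt = (0.345464133−0.124577213)/0.029200 = 7.564621
  θ̈ = (θ̇'−θ̇)/dt = (-0.865006407−-0.442365103)/0.029200 = -14.474017
  sinθ=-0.212206, cosθ=0.977225
  F = (M+m)·ẍ + m·l·cosθ·θ̈ − m·l·sinθ·θ̇² = 13.845865 + -1.472605 − -0.004323 = 12.377584
step 2→3:
  ẍ = (ẋ'−ẋ)/dt = (0.391664631−0.345464133)/0.029200 = 1.582209
  θ̈ = (θ̇'−θ̇)/dt = (-1.032165630−-0.865006407)/0.029200 = -5.724631
  sinθ=-0.224810, cosθ=0.974403
  F = (M+m)·ẍ + m·l·cosθ·θ̈ − m·l·sinθ·θ̇² = 2.895988 + -0.580749 − -0.017513 = 2.332752
step 3→4:
  ẍ = (ẋ'−ẋ)/dt = (0.293709183−0.391664631)/0.029200 = -3.354639
  θ̈ = (θ̇'−θ̇)/dt = (-0.996362426−-1.032165630)/0.029200 = 1.226137
  sinθ=-0.249348, cosθ=0.968414
  F = (M+m)·ẍ + m·l·cosθ·θ̈ − m·l·sinθ·θ̇² = -6.140146 + 0.123624 − -0.027657 = -5.988865
step 4→5:
  ẍ = (ẋ'−ẋ)/dt = (0.101028897−0.293709183)/0.029200 = -6.598640
  θ̈ = (θ̇'−θ̇)/dt = (-0.835477331−-0.996362426)/0.029200 = 5.509764
  sinθ=-0.278417, cosθ=0.960460
  F = (M+m)·ẍ + m·l·cosθ·θ̈ − m·l·sinθ·θ̇² = -12.077788 + 0.550953 − -0.028776 = -11.498058
step 5→6:
  ẍ = (ẋ'−ẋ)/dt = (-0.147235102−0.101028897)/0.029200 = -8.502192
  θ̈ = (θ̇'−θ̇)/dt = (-0.608433392−-0.835477331)/0.029200 = 7.775477
  sinθ=-0.306239, cosθ=0.951955
  F = (M+m)·ẍ + m·l·cosθ·θ̈ − m·l·sinθ·θ̇² = -15.561944 + 0.770630 − -0.022255 = -14.769059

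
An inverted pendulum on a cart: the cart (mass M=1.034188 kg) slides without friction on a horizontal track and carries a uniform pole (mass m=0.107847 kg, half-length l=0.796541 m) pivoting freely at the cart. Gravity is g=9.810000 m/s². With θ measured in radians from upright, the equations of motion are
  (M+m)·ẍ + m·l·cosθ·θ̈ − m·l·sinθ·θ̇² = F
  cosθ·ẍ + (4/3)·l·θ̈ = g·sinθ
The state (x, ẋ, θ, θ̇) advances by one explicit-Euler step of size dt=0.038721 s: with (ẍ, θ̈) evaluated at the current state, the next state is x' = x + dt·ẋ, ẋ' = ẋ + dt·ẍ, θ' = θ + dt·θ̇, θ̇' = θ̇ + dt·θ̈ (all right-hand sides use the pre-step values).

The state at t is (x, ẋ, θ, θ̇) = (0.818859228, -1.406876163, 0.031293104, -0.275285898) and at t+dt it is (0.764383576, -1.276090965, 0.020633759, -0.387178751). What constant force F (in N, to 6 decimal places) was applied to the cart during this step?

F = 3.609049 N

ẍ = (ẋ'−ẋ)/dt = (-1.276090965−-1.406876163)/0.038721 = 3.377630
θ̈ = (θ̇'−θ̇)/dt = (-0.387178751−-0.275285898)/0.038721 = -2.889720
sinθ=0.031288, cosθ=0.999510
F = (M+m)·ẍ + m·l·cosθ·θ̈ − m·l·sinθ·θ̇² = 3.857371 + -0.248119 − 0.000204 = 3.609049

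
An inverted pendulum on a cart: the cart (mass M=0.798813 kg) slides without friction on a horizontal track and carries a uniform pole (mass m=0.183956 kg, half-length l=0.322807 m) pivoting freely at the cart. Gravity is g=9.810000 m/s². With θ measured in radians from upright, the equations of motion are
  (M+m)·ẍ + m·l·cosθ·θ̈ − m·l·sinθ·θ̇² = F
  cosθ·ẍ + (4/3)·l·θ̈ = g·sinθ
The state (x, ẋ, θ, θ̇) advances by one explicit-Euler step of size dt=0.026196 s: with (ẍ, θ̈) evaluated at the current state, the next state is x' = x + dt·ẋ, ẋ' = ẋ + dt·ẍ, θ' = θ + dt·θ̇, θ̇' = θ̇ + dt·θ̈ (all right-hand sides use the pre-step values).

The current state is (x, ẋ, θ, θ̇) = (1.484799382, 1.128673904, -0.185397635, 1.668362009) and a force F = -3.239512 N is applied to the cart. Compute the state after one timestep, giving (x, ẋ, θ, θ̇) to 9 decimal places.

(1.514366124, 1.035398304, -0.141693224, 1.771300327)

sinθ=-0.184337369, cosθ=0.982863029
temp = (F + m·l·θ̇²·sinθ)/(M+m) = (-3.239512 + -0.030468486)/0.982769 = -3.327313423
θ̈ = (g·sinθ − cosθ·temp)/(l·(4/3 − m·cos²θ/(M+m))) = 3.929543357
ẍ = temp − m·l·θ̈·cosθ/(M+m) = -3.560681011
Euler: x'=1.484799382+0.026196·1.128673904=1.514366124, ẋ'=1.128673904+0.026196·-3.560681011=1.035398304
       θ'=-0.185397635+0.026196·1.668362009=-0.141693224, θ̇'=1.668362009+0.026196·3.929543357=1.771300327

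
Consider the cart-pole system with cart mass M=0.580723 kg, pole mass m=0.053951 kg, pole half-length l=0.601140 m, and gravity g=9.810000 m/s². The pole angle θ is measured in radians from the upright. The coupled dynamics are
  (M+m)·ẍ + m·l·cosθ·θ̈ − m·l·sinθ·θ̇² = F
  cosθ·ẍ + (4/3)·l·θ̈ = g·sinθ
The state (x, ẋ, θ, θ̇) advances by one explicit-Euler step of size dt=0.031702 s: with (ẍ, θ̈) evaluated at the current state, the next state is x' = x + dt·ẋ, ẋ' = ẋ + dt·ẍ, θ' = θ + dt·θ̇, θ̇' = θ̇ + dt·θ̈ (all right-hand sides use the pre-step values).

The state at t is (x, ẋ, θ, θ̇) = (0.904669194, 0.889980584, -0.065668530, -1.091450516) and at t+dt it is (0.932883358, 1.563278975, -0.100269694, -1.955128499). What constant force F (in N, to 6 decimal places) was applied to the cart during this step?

F = 12.600304 N

ẍ = (ẋ'−ẋ)/dt = (1.563278975−0.889980584)/0.031702 = 21.238357
θ̈ = (θ̇'−θ̇)/dt = (-1.955128499−-1.091450516)/0.031702 = -27.243643
sinθ=-0.065621, cosθ=0.997845
F = (M+m)·ẍ + m·l·cosθ·θ̈ − m·l·sinθ·θ̇² = 13.479433 + -0.881664 − -0.002535 = 12.600304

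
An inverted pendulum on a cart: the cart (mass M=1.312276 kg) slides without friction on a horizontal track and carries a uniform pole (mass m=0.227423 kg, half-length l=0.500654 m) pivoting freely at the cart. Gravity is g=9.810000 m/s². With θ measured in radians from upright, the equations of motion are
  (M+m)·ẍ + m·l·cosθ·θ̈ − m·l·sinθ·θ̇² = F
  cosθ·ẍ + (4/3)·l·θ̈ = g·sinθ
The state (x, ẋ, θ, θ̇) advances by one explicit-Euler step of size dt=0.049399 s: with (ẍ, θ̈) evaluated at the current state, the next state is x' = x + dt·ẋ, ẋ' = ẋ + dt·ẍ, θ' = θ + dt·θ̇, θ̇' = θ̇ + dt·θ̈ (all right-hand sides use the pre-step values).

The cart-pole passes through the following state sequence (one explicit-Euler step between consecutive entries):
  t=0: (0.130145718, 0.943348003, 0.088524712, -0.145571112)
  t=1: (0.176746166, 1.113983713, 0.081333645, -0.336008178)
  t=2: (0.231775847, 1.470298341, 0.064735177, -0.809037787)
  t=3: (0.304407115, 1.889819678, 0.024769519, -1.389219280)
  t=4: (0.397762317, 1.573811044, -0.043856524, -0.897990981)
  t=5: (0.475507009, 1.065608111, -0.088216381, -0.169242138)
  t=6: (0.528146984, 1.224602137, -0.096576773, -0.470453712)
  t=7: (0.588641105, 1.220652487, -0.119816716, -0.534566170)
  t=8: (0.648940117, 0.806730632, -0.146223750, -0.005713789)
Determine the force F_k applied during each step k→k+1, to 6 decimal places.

F_0 = 4.881046 N
F_1 = 10.018107 N
F_2 = 11.736618 N
F_3 = -8.723108 N
F_4 = -14.157877 N
F_5 = 4.264347 N
F_6 = -0.267760 N
F_7 = -11.687269 N

step 0→1:
  ẍ = (ẋ'−ẋ)/dt = (1.113983713−0.943348003)/0.049399 = 3.454234
  θ̈ = (θ̇'−θ̇)/dt = (-0.336008178−-0.145571112)/0.049399 = -3.855079
  sinθ=0.088409, cosθ=0.996084
  F = (M+m)·ẍ + m·l·cosθ·θ̈ − m·l·sinθ·θ̇² = 5.318481 + -0.437221 − 0.000213 = 4.881046
step 1→2:
  ẍ = (ẋ'−ẋ)/dt = (1.470298341−1.113983713)/0.049399 = 7.212993
  θ̈ = (θ̇'−θ̇)/dt = (-0.809037787−-0.336008178)/0.049399 = -9.575692
  sinθ=0.081244, cosθ=0.996694
  F = (M+m)·ẍ + m·l·cosθ·θ̈ − m·l·sinθ·θ̇² = 11.105838 + -1.086686 − 0.001044 = 10.018107
step 2→3:
  ẍ = (ẋ'−ẋ)/dt = (1.889819678−1.470298341)/0.049399 = 8.492507
  θ̈ = (θ̇'−θ̇)/dt = (-1.389219280−-0.809037787)/0.049399 = -11.744802
  sinθ=0.064690, cosθ=0.997905
  F = (M+m)·ẍ + m·l·cosθ·θ̈ − m·l·sinθ·θ̇² = 13.075904 + -1.334465 − 0.004821 = 11.736618
step 3→4:
  ẍ = (ẋ'−ẋ)/dt = (1.573811044−1.889819678)/0.049399 = -6.397065
  θ̈ = (θ̇'−θ̇)/dt = (-0.897990981−-1.389219280)/0.049399 = 9.944094
  sinθ=0.024767, cosθ=0.999693
  F = (M+m)·ẍ + m·l·cosθ·θ̈ − m·l·sinθ·θ̇² = -9.849555 + 1.131890 − 0.005442 = -8.723108
step 4→5:
  ẍ = (ẋ'−ẋ)/dt = (1.065608111−1.573811044)/0.049399 = -10.287717
  θ̈ = (θ̇'−θ̇)/dt = (-0.169242138−-0.897990981)/0.049399 = 14.752299
  sinθ=-0.043842, cosθ=0.999038
  F = (M+m)·ẍ + m·l·cosθ·θ̈ − m·l·sinθ·θ̇² = -15.839988 + 1.678085 − -0.004025 = -14.157877
step 5→6:
  ẍ = (ẋ'−ẋ)/dt = (1.224602137−1.065608111)/0.049399 = 3.218568
  θ̈ = (θ̇'−θ̇)/dt = (-0.470453712−-0.169242138)/0.049399 = -6.097524
  sinθ=-0.088102, cosθ=0.996111
  F = (M+m)·ẍ + m·l·cosθ·θ̈ − m·l·sinθ·θ̇² = 4.955625 + -0.691566 − -0.000287 = 4.264347
step 6→7:
  ẍ = (ẋ'−ẋ)/dt = (1.220652487−1.224602137)/0.049399 = -0.079954
  θ̈ = (θ̇'−θ̇)/dt = (-0.534566170−-0.470453712)/0.049399 = -1.297849
  sinθ=-0.096427, cosθ=0.995340
  F = (M+m)·ẍ + m·l·cosθ·θ̈ − m·l·sinθ·θ̇² = -0.123105 + -0.147085 − -0.002430 = -0.267760
step 7→8:
  ẍ = (ẋ'−ẋ)/dt = (0.806730632−1.220652487)/0.049399 = -8.379155
  θ̈ = (θ̇'−θ̇)/dt = (-0.005713789−-0.534566170)/0.049399 = 10.705730
  sinθ=-0.119530, cosθ=0.992831
  F = (M+m)·ẍ + m·l·cosθ·θ̈ − m·l·sinθ·θ̇² = -12.901376 + 1.210218 − -0.003889 = -11.687269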